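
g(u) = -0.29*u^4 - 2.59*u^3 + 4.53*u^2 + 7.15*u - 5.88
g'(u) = -1.16*u^3 - 7.77*u^2 + 9.06*u + 7.15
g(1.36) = 4.72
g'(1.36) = 2.18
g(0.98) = 2.77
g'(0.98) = 7.47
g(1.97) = 1.62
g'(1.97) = -14.03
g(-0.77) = -7.62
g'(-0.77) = -3.90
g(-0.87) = -7.13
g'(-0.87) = -5.85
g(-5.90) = 290.15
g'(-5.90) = -78.54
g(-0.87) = -7.13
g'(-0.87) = -5.85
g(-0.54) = -8.04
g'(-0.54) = 0.17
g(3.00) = -37.08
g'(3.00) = -66.92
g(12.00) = -9756.72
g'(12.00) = -3007.49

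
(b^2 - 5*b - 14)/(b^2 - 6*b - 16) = (b - 7)/(b - 8)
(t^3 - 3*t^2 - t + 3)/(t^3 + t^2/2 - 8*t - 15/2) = 2*(t - 1)/(2*t + 5)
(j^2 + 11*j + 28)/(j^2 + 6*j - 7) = (j + 4)/(j - 1)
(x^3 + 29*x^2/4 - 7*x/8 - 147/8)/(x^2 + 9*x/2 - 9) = (4*x^2 + 35*x + 49)/(4*(x + 6))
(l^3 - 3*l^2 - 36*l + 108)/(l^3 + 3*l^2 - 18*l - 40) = (l^3 - 3*l^2 - 36*l + 108)/(l^3 + 3*l^2 - 18*l - 40)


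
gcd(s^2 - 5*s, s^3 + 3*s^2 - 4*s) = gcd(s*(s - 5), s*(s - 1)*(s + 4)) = s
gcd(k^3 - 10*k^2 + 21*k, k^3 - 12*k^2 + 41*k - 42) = k^2 - 10*k + 21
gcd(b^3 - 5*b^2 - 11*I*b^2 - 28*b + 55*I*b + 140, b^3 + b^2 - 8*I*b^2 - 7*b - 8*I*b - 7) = b - 7*I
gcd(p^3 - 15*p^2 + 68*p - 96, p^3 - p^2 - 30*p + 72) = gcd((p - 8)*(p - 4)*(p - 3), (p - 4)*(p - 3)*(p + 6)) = p^2 - 7*p + 12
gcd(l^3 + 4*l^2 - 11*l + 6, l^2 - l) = l - 1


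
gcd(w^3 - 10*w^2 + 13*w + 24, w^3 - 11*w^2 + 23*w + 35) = w + 1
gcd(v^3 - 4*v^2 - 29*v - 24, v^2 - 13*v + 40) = v - 8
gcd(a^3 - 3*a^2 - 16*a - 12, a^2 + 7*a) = 1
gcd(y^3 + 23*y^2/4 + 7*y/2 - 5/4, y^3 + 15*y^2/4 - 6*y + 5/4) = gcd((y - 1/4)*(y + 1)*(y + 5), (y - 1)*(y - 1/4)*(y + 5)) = y^2 + 19*y/4 - 5/4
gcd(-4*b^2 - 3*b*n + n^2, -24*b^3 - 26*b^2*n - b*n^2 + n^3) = b + n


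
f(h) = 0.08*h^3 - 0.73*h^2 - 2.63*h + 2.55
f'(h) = 0.24*h^2 - 1.46*h - 2.63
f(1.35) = -2.13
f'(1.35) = -4.16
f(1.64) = -3.37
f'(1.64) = -4.38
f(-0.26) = 3.18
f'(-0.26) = -2.23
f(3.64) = -12.84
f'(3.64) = -4.76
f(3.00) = -9.75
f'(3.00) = -4.85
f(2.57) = -7.67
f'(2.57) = -4.80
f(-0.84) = 4.20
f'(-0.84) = -1.23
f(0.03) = 2.47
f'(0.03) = -2.67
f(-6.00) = -25.23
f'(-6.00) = 14.77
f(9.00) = -21.93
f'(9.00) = 3.67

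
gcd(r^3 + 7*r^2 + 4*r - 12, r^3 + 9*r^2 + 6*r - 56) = 1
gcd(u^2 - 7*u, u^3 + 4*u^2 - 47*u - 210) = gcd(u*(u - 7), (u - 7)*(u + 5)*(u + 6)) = u - 7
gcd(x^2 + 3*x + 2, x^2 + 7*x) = 1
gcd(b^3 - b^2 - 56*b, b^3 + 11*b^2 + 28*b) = b^2 + 7*b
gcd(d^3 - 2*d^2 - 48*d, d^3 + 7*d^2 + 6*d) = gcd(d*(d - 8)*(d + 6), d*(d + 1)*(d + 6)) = d^2 + 6*d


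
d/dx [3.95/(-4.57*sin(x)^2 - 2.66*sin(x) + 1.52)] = (36.103*sin(x) + 10.507)*cos(x)/(4.57*sin(x)^2 + 2.66*sin(x) - 1.52)^2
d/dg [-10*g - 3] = -10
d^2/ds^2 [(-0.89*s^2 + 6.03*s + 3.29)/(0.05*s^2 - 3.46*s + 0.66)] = (-0.27779*s^3 + 0.225569999999994*s^2 - 4.60896*s + 105.320836)/(0.000125*s^6 - 0.02595*s^5 + 1.80069*s^4 - 42.106816*s^3 + 23.769108*s^2 - 4.521528*s + 0.287496)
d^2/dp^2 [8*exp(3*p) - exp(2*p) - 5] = (72*exp(p) - 4)*exp(2*p)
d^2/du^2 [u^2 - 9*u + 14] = 2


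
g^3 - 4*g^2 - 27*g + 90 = (g - 6)*(g - 3)*(g + 5)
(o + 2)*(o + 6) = o^2 + 8*o + 12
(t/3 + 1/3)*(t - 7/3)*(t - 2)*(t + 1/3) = t^4/3 - t^3 - 7*t^2/27 + 43*t/27 + 14/27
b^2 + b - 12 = (b - 3)*(b + 4)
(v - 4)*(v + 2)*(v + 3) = v^3 + v^2 - 14*v - 24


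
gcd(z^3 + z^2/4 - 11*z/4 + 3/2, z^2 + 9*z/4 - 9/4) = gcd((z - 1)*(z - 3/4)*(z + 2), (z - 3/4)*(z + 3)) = z - 3/4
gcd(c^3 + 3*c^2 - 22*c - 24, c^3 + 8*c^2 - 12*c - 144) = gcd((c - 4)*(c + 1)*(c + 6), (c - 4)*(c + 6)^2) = c^2 + 2*c - 24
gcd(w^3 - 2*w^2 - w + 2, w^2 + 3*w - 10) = w - 2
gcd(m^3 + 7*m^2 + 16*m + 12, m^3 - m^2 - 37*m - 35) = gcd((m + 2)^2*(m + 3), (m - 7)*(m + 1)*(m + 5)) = 1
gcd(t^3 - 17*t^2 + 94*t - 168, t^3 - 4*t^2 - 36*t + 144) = t^2 - 10*t + 24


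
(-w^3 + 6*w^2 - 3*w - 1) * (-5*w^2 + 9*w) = 5*w^5 - 39*w^4 + 69*w^3 - 22*w^2 - 9*w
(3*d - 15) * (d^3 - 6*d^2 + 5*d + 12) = 3*d^4 - 33*d^3 + 105*d^2 - 39*d - 180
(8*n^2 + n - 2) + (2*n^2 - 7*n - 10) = 10*n^2 - 6*n - 12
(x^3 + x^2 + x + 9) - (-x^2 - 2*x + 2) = x^3 + 2*x^2 + 3*x + 7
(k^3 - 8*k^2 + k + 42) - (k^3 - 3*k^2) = -5*k^2 + k + 42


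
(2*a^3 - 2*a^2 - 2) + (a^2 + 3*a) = 2*a^3 - a^2 + 3*a - 2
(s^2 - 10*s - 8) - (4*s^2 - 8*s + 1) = -3*s^2 - 2*s - 9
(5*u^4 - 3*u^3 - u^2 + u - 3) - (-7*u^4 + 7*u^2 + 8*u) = 12*u^4 - 3*u^3 - 8*u^2 - 7*u - 3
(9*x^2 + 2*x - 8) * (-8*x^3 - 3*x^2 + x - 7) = -72*x^5 - 43*x^4 + 67*x^3 - 37*x^2 - 22*x + 56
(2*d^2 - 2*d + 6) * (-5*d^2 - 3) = -10*d^4 + 10*d^3 - 36*d^2 + 6*d - 18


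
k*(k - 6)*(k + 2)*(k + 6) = k^4 + 2*k^3 - 36*k^2 - 72*k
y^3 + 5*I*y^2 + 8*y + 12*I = (y - 2*I)*(y + I)*(y + 6*I)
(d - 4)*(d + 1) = d^2 - 3*d - 4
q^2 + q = q*(q + 1)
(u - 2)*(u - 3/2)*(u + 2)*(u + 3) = u^4 + 3*u^3/2 - 17*u^2/2 - 6*u + 18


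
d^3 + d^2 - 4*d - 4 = (d - 2)*(d + 1)*(d + 2)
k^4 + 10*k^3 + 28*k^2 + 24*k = k*(k + 2)^2*(k + 6)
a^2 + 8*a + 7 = (a + 1)*(a + 7)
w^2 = w^2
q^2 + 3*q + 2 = (q + 1)*(q + 2)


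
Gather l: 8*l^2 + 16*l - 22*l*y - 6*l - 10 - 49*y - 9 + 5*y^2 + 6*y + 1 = 8*l^2 + l*(10 - 22*y) + 5*y^2 - 43*y - 18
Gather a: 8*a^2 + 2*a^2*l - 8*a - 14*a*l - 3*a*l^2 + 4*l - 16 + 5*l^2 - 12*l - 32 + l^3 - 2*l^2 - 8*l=a^2*(2*l + 8) + a*(-3*l^2 - 14*l - 8) + l^3 + 3*l^2 - 16*l - 48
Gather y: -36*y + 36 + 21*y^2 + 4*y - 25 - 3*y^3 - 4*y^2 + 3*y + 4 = -3*y^3 + 17*y^2 - 29*y + 15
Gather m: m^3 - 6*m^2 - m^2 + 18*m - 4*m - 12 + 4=m^3 - 7*m^2 + 14*m - 8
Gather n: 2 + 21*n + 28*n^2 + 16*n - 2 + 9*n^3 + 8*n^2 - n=9*n^3 + 36*n^2 + 36*n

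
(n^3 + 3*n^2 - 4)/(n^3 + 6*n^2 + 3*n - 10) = (n + 2)/(n + 5)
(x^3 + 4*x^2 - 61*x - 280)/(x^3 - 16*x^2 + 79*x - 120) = (x^2 + 12*x + 35)/(x^2 - 8*x + 15)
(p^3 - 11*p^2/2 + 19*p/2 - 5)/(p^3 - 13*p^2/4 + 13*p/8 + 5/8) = 4*(p - 2)/(4*p + 1)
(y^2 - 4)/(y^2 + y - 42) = (y^2 - 4)/(y^2 + y - 42)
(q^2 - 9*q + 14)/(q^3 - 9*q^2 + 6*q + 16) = (q - 7)/(q^2 - 7*q - 8)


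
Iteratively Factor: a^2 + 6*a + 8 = (a + 4)*(a + 2)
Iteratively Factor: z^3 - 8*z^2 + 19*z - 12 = (z - 3)*(z^2 - 5*z + 4) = (z - 3)*(z - 1)*(z - 4)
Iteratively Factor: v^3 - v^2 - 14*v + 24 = (v + 4)*(v^2 - 5*v + 6) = (v - 2)*(v + 4)*(v - 3)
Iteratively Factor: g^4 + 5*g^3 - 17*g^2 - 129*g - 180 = (g - 5)*(g^3 + 10*g^2 + 33*g + 36) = (g - 5)*(g + 3)*(g^2 + 7*g + 12) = (g - 5)*(g + 3)^2*(g + 4)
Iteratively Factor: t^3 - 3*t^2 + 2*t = (t - 1)*(t^2 - 2*t) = t*(t - 1)*(t - 2)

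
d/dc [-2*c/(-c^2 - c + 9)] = -2*c^2/(c^2 + c - 9)^2 - 18/(c^2 + c - 9)^2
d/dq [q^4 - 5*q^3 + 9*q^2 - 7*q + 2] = 4*q^3 - 15*q^2 + 18*q - 7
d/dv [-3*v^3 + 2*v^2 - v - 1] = -9*v^2 + 4*v - 1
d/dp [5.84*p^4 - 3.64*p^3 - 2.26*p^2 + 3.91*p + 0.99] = 23.36*p^3 - 10.92*p^2 - 4.52*p + 3.91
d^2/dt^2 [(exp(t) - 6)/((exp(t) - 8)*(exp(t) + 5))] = (exp(4*t) - 21*exp(3*t) + 294*exp(2*t) - 1134*exp(t) + 2320)*exp(t)/(exp(6*t) - 9*exp(5*t) - 93*exp(4*t) + 693*exp(3*t) + 3720*exp(2*t) - 14400*exp(t) - 64000)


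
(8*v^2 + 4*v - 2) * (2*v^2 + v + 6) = 16*v^4 + 16*v^3 + 48*v^2 + 22*v - 12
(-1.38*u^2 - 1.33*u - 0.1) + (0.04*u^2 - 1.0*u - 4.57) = -1.34*u^2 - 2.33*u - 4.67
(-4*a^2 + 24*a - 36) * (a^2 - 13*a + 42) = -4*a^4 + 76*a^3 - 516*a^2 + 1476*a - 1512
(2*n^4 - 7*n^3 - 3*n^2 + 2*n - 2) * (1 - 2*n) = -4*n^5 + 16*n^4 - n^3 - 7*n^2 + 6*n - 2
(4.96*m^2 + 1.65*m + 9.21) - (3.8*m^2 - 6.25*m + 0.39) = 1.16*m^2 + 7.9*m + 8.82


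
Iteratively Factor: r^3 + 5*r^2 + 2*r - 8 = (r - 1)*(r^2 + 6*r + 8) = (r - 1)*(r + 4)*(r + 2)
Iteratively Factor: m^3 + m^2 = (m + 1)*(m^2) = m*(m + 1)*(m)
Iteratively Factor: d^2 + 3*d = (d)*(d + 3)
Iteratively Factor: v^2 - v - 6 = (v + 2)*(v - 3)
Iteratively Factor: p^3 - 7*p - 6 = (p + 1)*(p^2 - p - 6) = (p + 1)*(p + 2)*(p - 3)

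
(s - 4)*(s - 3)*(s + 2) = s^3 - 5*s^2 - 2*s + 24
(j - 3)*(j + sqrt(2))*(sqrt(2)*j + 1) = sqrt(2)*j^3 - 3*sqrt(2)*j^2 + 3*j^2 - 9*j + sqrt(2)*j - 3*sqrt(2)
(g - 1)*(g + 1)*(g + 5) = g^3 + 5*g^2 - g - 5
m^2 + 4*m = m*(m + 4)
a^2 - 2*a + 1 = (a - 1)^2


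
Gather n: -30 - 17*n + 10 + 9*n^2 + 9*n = 9*n^2 - 8*n - 20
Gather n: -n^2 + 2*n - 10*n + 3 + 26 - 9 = -n^2 - 8*n + 20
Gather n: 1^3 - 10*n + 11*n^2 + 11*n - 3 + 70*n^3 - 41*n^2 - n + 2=70*n^3 - 30*n^2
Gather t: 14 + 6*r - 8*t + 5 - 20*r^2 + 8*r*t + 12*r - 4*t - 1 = -20*r^2 + 18*r + t*(8*r - 12) + 18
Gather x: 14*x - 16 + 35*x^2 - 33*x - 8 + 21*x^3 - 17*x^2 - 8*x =21*x^3 + 18*x^2 - 27*x - 24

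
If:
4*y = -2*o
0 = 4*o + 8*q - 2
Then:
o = -2*y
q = y + 1/4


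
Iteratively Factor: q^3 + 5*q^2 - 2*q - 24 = (q + 4)*(q^2 + q - 6) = (q + 3)*(q + 4)*(q - 2)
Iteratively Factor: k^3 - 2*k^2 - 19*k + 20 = (k - 5)*(k^2 + 3*k - 4) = (k - 5)*(k - 1)*(k + 4)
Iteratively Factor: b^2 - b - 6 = (b + 2)*(b - 3)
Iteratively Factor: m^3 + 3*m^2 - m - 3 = (m - 1)*(m^2 + 4*m + 3) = (m - 1)*(m + 3)*(m + 1)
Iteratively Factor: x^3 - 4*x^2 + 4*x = (x - 2)*(x^2 - 2*x) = (x - 2)^2*(x)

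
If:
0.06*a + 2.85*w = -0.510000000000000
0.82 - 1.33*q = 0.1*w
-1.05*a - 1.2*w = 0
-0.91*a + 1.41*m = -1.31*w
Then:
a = 0.21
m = 0.31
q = 0.63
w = -0.18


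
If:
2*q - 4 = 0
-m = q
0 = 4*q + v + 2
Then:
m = -2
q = 2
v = -10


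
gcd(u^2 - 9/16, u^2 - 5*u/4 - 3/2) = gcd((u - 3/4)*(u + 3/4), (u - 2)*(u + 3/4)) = u + 3/4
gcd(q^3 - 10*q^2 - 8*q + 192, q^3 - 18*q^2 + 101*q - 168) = q - 8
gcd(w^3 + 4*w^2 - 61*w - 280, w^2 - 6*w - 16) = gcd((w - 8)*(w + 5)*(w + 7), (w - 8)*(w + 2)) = w - 8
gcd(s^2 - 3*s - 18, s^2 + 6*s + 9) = s + 3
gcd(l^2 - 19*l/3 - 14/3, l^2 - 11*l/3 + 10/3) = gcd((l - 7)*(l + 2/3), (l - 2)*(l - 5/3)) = 1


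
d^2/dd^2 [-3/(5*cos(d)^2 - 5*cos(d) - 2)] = 15*(-20*sin(d)^4 + 23*sin(d)^2 - 67*cos(d)/4 + 15*cos(3*d)/4 + 11)/(5*sin(d)^2 + 5*cos(d) - 3)^3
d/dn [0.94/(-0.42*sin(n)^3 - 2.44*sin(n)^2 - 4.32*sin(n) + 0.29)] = (1.1844*sin(n)^2 + 4.5872*sin(n) + 4.0608)*cos(n)/(0.42*sin(n)^3 + 2.44*sin(n)^2 + 4.32*sin(n) - 0.29)^2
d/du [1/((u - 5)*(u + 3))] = 2*(1 - u)/(u^4 - 4*u^3 - 26*u^2 + 60*u + 225)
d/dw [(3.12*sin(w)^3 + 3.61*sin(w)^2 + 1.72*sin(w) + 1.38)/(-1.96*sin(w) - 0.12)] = 0.260308204914619*(-12.2304*sin(w)^3 - 8.1988*sin(w)^2 - 0.8664*sin(w) + 2.4984)*cos(w)/(1.0*sin(w) + 0.0612244897959184)^2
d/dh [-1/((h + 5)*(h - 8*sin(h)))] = (h + (1 - 8*cos(h))*(h + 5) - 8*sin(h))/((h + 5)^2*(h - 8*sin(h))^2)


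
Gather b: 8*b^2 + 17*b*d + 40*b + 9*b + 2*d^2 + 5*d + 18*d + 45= 8*b^2 + b*(17*d + 49) + 2*d^2 + 23*d + 45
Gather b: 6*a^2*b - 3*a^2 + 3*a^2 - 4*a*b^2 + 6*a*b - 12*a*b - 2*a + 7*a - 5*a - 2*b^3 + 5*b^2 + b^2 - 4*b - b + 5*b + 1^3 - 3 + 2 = -2*b^3 + b^2*(6 - 4*a) + b*(6*a^2 - 6*a)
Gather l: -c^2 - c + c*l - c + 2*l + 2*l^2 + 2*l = -c^2 - 2*c + 2*l^2 + l*(c + 4)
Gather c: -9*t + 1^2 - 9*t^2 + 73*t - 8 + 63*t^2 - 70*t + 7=54*t^2 - 6*t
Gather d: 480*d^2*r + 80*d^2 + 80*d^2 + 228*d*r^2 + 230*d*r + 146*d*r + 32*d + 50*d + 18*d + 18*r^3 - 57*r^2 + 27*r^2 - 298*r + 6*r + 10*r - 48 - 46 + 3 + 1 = d^2*(480*r + 160) + d*(228*r^2 + 376*r + 100) + 18*r^3 - 30*r^2 - 282*r - 90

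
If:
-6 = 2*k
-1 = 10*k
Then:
No Solution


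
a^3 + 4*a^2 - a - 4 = (a - 1)*(a + 1)*(a + 4)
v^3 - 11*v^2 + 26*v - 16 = (v - 8)*(v - 2)*(v - 1)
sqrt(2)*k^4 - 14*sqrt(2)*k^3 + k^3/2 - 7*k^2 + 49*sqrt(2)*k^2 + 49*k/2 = k*(k - 7)^2*(sqrt(2)*k + 1/2)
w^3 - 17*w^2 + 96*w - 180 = (w - 6)^2*(w - 5)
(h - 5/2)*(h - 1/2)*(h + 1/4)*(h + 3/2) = h^4 - 5*h^3/4 - 29*h^2/8 + 17*h/16 + 15/32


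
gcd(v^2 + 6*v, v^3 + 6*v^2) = v^2 + 6*v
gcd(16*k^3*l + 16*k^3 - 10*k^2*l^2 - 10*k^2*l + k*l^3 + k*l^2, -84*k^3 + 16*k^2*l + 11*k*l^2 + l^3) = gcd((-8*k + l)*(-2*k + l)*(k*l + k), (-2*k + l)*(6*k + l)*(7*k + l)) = 2*k - l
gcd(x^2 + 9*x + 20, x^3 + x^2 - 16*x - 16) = x + 4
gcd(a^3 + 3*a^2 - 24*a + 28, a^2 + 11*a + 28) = a + 7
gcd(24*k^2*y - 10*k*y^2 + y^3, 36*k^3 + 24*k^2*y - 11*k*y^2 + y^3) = -6*k + y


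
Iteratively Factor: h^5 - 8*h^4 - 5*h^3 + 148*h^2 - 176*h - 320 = (h - 5)*(h^4 - 3*h^3 - 20*h^2 + 48*h + 64) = (h - 5)*(h + 4)*(h^3 - 7*h^2 + 8*h + 16) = (h - 5)*(h - 4)*(h + 4)*(h^2 - 3*h - 4) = (h - 5)*(h - 4)^2*(h + 4)*(h + 1)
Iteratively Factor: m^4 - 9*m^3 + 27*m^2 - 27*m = (m - 3)*(m^3 - 6*m^2 + 9*m) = (m - 3)^2*(m^2 - 3*m) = m*(m - 3)^2*(m - 3)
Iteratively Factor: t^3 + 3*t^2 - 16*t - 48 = (t + 3)*(t^2 - 16) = (t - 4)*(t + 3)*(t + 4)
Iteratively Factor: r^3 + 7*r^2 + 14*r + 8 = (r + 4)*(r^2 + 3*r + 2) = (r + 2)*(r + 4)*(r + 1)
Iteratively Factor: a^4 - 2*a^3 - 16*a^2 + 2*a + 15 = (a - 5)*(a^3 + 3*a^2 - a - 3) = (a - 5)*(a + 3)*(a^2 - 1) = (a - 5)*(a - 1)*(a + 3)*(a + 1)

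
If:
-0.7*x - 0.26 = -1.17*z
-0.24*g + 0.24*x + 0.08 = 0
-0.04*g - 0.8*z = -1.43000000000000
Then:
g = 2.72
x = 2.39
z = 1.65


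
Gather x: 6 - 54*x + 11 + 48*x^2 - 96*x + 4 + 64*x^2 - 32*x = 112*x^2 - 182*x + 21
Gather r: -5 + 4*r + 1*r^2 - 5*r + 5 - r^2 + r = 0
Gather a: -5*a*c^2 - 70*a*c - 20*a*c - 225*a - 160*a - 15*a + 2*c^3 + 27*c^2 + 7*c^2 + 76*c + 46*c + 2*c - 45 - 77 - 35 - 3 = a*(-5*c^2 - 90*c - 400) + 2*c^3 + 34*c^2 + 124*c - 160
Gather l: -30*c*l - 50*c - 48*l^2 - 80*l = -50*c - 48*l^2 + l*(-30*c - 80)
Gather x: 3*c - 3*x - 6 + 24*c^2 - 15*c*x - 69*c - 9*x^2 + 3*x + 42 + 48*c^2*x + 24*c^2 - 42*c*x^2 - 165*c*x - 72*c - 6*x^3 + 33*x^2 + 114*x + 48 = 48*c^2 - 138*c - 6*x^3 + x^2*(24 - 42*c) + x*(48*c^2 - 180*c + 114) + 84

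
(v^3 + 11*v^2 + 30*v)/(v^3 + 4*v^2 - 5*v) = (v + 6)/(v - 1)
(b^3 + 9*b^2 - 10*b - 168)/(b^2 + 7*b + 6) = (b^2 + 3*b - 28)/(b + 1)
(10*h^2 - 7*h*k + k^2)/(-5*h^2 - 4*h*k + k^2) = (-2*h + k)/(h + k)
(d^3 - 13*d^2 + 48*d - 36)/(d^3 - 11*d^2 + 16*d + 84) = (d^2 - 7*d + 6)/(d^2 - 5*d - 14)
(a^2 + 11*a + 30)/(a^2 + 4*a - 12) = (a + 5)/(a - 2)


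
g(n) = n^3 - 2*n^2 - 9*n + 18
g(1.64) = 2.27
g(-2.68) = 8.51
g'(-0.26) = -7.76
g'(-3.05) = 31.11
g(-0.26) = 20.19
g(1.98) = 0.10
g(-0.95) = 23.89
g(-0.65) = 22.73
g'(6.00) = 75.00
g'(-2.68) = 23.27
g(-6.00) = -216.00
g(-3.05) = -1.53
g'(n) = 3*n^2 - 4*n - 9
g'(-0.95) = -2.49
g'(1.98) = -5.16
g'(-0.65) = -5.13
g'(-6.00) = 123.00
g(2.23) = -0.93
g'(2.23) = -3.00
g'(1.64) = -7.49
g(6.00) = 108.00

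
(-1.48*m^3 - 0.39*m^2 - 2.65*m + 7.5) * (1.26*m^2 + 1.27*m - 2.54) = -1.8648*m^5 - 2.371*m^4 - 0.0750999999999999*m^3 + 7.0751*m^2 + 16.256*m - 19.05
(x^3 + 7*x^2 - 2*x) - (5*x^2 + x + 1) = x^3 + 2*x^2 - 3*x - 1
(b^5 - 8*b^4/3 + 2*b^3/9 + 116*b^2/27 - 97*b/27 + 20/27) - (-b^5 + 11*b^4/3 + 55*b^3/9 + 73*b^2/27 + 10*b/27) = 2*b^5 - 19*b^4/3 - 53*b^3/9 + 43*b^2/27 - 107*b/27 + 20/27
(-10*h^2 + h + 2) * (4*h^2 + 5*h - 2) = -40*h^4 - 46*h^3 + 33*h^2 + 8*h - 4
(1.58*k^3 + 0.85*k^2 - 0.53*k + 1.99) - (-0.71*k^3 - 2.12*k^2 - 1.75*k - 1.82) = 2.29*k^3 + 2.97*k^2 + 1.22*k + 3.81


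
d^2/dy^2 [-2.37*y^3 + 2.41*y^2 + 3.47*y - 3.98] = 4.82 - 14.22*y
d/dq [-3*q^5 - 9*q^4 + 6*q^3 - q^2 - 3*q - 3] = -15*q^4 - 36*q^3 + 18*q^2 - 2*q - 3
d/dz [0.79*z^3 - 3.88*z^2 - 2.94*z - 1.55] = 2.37*z^2 - 7.76*z - 2.94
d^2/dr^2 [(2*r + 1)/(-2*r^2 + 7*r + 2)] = 2*(12*(r - 1)*(-2*r^2 + 7*r + 2) + (2*r + 1)*(4*r - 7)^2)/(-2*r^2 + 7*r + 2)^3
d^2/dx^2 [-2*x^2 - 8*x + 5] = -4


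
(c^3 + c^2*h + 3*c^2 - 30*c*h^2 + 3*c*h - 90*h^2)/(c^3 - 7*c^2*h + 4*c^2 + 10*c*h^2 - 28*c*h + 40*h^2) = (c^2 + 6*c*h + 3*c + 18*h)/(c^2 - 2*c*h + 4*c - 8*h)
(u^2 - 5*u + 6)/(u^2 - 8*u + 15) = (u - 2)/(u - 5)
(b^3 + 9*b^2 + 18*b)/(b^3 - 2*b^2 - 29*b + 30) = b*(b^2 + 9*b + 18)/(b^3 - 2*b^2 - 29*b + 30)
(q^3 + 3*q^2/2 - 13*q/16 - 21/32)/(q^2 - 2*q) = (32*q^3 + 48*q^2 - 26*q - 21)/(32*q*(q - 2))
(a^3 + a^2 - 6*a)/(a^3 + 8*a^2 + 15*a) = (a - 2)/(a + 5)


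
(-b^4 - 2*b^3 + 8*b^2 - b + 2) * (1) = -b^4 - 2*b^3 + 8*b^2 - b + 2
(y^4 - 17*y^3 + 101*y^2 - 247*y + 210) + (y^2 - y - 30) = y^4 - 17*y^3 + 102*y^2 - 248*y + 180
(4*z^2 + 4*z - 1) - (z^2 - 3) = 3*z^2 + 4*z + 2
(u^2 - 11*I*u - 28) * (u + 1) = u^3 + u^2 - 11*I*u^2 - 28*u - 11*I*u - 28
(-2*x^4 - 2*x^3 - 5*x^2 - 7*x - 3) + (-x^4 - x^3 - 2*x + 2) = -3*x^4 - 3*x^3 - 5*x^2 - 9*x - 1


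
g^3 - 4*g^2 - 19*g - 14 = (g - 7)*(g + 1)*(g + 2)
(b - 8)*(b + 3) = b^2 - 5*b - 24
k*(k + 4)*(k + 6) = k^3 + 10*k^2 + 24*k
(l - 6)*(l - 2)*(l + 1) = l^3 - 7*l^2 + 4*l + 12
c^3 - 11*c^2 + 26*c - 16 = (c - 8)*(c - 2)*(c - 1)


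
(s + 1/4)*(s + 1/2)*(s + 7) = s^3 + 31*s^2/4 + 43*s/8 + 7/8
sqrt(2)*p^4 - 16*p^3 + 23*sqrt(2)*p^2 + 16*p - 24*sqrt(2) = (p - 1)*(p - 6*sqrt(2))*(p - 2*sqrt(2))*(sqrt(2)*p + sqrt(2))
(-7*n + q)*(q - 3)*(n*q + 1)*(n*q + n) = -7*n^3*q^3 + 14*n^3*q^2 + 21*n^3*q + n^2*q^4 - 2*n^2*q^3 - 10*n^2*q^2 + 14*n^2*q + 21*n^2 + n*q^3 - 2*n*q^2 - 3*n*q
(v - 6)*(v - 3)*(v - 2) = v^3 - 11*v^2 + 36*v - 36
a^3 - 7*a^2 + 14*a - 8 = (a - 4)*(a - 2)*(a - 1)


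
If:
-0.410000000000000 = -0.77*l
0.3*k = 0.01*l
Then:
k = 0.02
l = 0.53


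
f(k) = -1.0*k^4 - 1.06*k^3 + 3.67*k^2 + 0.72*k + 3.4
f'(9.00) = -3106.80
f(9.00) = -7026.59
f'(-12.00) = 6366.72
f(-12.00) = -18381.08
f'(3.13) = -130.12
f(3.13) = -86.88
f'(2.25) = -44.43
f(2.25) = -14.10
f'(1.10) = -0.38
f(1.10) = 5.76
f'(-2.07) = 7.38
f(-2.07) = 8.68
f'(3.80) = -236.80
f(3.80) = -207.55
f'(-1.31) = -5.36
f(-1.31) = 8.19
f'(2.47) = -60.83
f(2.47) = -25.63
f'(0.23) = 2.19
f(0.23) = 3.74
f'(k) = -4.0*k^3 - 3.18*k^2 + 7.34*k + 0.72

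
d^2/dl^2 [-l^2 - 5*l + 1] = -2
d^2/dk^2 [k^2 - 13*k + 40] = 2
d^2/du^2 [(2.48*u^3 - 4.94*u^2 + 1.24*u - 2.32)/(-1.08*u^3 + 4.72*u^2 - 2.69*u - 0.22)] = (-7.105427357601e-15*u^7 - 13.760064*u^6 + 34.5513600000004*u^5 - 8.64043199999969*u^4 - 169.298*u^3 + 376.063392*u^2 - 188.492736*u + 40.339536)/(1.259712*u^9 - 16.516224*u^8 + 81.594864*u^7 - 186.659488*u^6 + 196.50282*u^5 - 83.924568*u^4 + 2.862149*u^3 + 4.090482*u^2 + 0.390588*u + 0.010648)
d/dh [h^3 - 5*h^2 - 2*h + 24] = 3*h^2 - 10*h - 2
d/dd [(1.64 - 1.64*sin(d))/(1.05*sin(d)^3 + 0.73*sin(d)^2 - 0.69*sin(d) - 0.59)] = (3.444*sin(d)^3 - 3.9688*sin(d)^2 - 2.3944*sin(d) + 2.0992)*cos(d)/(1.1025*sin(d)^6 + 1.533*sin(d)^5 - 0.9161*sin(d)^4 - 2.2464*sin(d)^3 - 0.3853*sin(d)^2 + 0.8142*sin(d) + 0.3481)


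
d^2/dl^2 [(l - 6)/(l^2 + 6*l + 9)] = 2*(l - 24)/(l^4 + 12*l^3 + 54*l^2 + 108*l + 81)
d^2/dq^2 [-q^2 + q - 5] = -2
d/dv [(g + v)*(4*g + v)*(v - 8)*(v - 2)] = 8*g^2*v - 40*g^2 + 15*g*v^2 - 100*g*v + 80*g + 4*v^3 - 30*v^2 + 32*v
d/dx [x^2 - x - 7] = 2*x - 1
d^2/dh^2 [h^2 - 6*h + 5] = 2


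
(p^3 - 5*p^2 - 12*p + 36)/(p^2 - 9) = (p^2 - 8*p + 12)/(p - 3)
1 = 1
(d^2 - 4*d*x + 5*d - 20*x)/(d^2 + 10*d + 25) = (d - 4*x)/(d + 5)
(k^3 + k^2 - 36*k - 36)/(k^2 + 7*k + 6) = k - 6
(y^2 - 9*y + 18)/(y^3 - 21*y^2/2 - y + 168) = 2*(y - 3)/(2*y^2 - 9*y - 56)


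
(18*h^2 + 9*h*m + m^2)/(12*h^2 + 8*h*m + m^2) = (3*h + m)/(2*h + m)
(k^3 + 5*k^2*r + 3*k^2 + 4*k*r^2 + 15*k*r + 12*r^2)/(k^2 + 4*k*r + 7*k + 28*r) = (k^2 + k*r + 3*k + 3*r)/(k + 7)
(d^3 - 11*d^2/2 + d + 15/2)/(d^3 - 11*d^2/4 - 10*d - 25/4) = 2*(2*d - 3)/(4*d + 5)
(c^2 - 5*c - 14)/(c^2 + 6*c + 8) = (c - 7)/(c + 4)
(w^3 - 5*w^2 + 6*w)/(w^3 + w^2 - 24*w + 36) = w/(w + 6)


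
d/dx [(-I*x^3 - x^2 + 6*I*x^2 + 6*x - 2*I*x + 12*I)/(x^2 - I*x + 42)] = (-I*x^4 - 2*x^3 - 123*I*x^2 + x*(-84 + 480*I) + 240 - 84*I)/(x^4 - 2*I*x^3 + 83*x^2 - 84*I*x + 1764)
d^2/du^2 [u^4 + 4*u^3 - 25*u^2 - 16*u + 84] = 12*u^2 + 24*u - 50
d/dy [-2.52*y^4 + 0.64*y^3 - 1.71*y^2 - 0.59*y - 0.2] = -10.08*y^3 + 1.92*y^2 - 3.42*y - 0.59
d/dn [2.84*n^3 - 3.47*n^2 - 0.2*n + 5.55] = 8.52*n^2 - 6.94*n - 0.2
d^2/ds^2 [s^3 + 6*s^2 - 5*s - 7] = 6*s + 12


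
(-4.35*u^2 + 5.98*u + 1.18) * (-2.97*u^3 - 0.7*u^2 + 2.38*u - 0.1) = 12.9195*u^5 - 14.7156*u^4 - 18.0436*u^3 + 13.8414*u^2 + 2.2104*u - 0.118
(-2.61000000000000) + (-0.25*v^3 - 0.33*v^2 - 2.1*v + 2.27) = -0.25*v^3 - 0.33*v^2 - 2.1*v - 0.34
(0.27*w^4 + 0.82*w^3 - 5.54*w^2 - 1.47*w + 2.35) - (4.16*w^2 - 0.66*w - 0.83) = 0.27*w^4 + 0.82*w^3 - 9.7*w^2 - 0.81*w + 3.18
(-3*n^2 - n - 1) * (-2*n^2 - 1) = 6*n^4 + 2*n^3 + 5*n^2 + n + 1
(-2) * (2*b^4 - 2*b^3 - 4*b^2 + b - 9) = -4*b^4 + 4*b^3 + 8*b^2 - 2*b + 18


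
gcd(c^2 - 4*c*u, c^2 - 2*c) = c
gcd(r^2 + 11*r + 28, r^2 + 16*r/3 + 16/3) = r + 4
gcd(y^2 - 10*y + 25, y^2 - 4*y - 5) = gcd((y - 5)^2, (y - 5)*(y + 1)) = y - 5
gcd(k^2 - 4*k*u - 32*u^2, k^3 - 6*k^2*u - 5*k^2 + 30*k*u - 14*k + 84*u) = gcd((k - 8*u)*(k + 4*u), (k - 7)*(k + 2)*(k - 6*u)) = 1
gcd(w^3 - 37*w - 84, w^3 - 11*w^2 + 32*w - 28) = w - 7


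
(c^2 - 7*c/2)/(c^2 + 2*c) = (c - 7/2)/(c + 2)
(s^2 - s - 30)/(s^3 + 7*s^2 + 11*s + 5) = (s - 6)/(s^2 + 2*s + 1)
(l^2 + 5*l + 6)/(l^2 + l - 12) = (l^2 + 5*l + 6)/(l^2 + l - 12)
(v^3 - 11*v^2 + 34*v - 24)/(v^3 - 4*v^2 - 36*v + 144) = (v - 1)/(v + 6)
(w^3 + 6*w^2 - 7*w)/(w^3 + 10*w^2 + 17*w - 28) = w/(w + 4)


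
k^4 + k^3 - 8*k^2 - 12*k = k*(k - 3)*(k + 2)^2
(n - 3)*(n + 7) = n^2 + 4*n - 21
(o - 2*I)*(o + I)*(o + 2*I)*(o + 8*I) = o^4 + 9*I*o^3 - 4*o^2 + 36*I*o - 32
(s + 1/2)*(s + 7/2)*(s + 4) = s^3 + 8*s^2 + 71*s/4 + 7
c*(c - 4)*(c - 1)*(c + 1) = c^4 - 4*c^3 - c^2 + 4*c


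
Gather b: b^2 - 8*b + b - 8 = b^2 - 7*b - 8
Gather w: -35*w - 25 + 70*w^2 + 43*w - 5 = 70*w^2 + 8*w - 30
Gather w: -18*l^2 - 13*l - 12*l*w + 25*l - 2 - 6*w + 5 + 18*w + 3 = -18*l^2 + 12*l + w*(12 - 12*l) + 6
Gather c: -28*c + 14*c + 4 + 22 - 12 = 14 - 14*c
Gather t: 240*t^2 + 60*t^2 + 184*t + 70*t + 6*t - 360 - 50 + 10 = 300*t^2 + 260*t - 400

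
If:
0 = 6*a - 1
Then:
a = 1/6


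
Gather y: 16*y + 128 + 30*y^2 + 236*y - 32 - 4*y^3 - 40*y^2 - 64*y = -4*y^3 - 10*y^2 + 188*y + 96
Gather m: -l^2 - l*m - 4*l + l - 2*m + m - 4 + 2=-l^2 - 3*l + m*(-l - 1) - 2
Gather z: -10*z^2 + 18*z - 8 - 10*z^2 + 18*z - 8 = -20*z^2 + 36*z - 16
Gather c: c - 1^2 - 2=c - 3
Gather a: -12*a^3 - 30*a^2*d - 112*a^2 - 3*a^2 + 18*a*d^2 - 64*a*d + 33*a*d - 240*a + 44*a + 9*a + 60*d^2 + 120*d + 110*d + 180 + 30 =-12*a^3 + a^2*(-30*d - 115) + a*(18*d^2 - 31*d - 187) + 60*d^2 + 230*d + 210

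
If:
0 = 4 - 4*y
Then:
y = 1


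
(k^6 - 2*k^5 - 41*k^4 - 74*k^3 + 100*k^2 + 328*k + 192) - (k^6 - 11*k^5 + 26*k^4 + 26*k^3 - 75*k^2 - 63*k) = 9*k^5 - 67*k^4 - 100*k^3 + 175*k^2 + 391*k + 192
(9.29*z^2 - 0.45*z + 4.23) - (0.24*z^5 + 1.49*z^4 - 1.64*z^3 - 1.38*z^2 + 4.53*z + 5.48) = -0.24*z^5 - 1.49*z^4 + 1.64*z^3 + 10.67*z^2 - 4.98*z - 1.25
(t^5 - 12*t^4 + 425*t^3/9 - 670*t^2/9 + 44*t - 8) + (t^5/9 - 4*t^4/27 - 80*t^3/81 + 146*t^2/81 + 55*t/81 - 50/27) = 10*t^5/9 - 328*t^4/27 + 3745*t^3/81 - 5884*t^2/81 + 3619*t/81 - 266/27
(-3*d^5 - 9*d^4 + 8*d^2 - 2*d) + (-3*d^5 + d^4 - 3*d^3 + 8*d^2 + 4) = -6*d^5 - 8*d^4 - 3*d^3 + 16*d^2 - 2*d + 4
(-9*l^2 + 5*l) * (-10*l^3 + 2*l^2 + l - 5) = 90*l^5 - 68*l^4 + l^3 + 50*l^2 - 25*l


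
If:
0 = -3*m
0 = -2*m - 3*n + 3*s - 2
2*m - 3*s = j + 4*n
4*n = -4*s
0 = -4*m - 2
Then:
No Solution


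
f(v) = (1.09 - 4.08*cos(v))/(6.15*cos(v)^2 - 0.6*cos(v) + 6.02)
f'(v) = (1.09 - 4.08*cos(v))*(12.3*sin(v)*cos(v) - 0.6*sin(v))/(6.15*cos(v)^2 - 0.6*cos(v) + 6.02)^2 + 4.08*sin(v)/(6.15*cos(v)^2 - 0.6*cos(v) + 6.02) = (-25.092*cos(v)^2 + 13.407*cos(v) + 23.9076)*sin(v)/(37.8225*cos(v)^4 - 7.38*cos(v)^3 + 74.406*cos(v)^2 - 7.224*cos(v) + 36.2404)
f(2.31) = 0.42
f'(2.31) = 0.03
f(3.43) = 0.41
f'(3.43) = 0.02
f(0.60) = -0.23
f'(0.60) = 0.11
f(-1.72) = 0.27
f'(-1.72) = -0.54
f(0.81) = -0.20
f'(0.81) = 0.21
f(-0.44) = -0.25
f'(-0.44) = -0.06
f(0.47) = -0.25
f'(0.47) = 0.07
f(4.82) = 0.11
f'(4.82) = -0.69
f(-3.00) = 0.41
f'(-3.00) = 0.01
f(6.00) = -0.25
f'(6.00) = -0.03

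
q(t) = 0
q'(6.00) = 0.00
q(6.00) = 0.00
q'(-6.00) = 0.00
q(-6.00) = 0.00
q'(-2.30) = 0.00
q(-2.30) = 0.00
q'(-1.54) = 0.00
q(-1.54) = 0.00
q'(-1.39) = 0.00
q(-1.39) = 0.00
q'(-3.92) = 0.00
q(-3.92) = 0.00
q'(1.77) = 0.00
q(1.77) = 0.00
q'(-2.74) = 0.00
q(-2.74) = 0.00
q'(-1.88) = 0.00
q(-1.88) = 0.00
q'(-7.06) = 0.00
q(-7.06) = 0.00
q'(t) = 0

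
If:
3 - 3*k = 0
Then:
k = 1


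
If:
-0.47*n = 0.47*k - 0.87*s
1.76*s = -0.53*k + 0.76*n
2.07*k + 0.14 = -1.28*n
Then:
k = 0.02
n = -0.14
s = -0.07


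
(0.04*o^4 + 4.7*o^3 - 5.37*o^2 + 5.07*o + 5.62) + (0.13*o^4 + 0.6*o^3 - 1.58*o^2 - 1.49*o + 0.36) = 0.17*o^4 + 5.3*o^3 - 6.95*o^2 + 3.58*o + 5.98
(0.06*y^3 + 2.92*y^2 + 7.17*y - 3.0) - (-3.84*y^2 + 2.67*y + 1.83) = 0.06*y^3 + 6.76*y^2 + 4.5*y - 4.83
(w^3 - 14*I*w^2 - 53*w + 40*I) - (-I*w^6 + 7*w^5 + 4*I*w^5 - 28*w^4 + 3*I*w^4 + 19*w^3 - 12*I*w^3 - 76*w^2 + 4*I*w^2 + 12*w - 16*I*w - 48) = I*w^6 - 7*w^5 - 4*I*w^5 + 28*w^4 - 3*I*w^4 - 18*w^3 + 12*I*w^3 + 76*w^2 - 18*I*w^2 - 65*w + 16*I*w + 48 + 40*I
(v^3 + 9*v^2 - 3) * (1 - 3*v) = -3*v^4 - 26*v^3 + 9*v^2 + 9*v - 3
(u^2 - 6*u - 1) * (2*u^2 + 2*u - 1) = 2*u^4 - 10*u^3 - 15*u^2 + 4*u + 1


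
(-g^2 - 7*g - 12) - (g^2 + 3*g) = -2*g^2 - 10*g - 12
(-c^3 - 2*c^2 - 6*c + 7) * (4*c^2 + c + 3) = -4*c^5 - 9*c^4 - 29*c^3 + 16*c^2 - 11*c + 21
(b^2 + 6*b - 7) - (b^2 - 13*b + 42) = 19*b - 49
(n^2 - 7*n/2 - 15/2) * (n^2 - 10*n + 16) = n^4 - 27*n^3/2 + 87*n^2/2 + 19*n - 120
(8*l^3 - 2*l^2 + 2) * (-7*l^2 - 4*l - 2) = -56*l^5 - 18*l^4 - 8*l^3 - 10*l^2 - 8*l - 4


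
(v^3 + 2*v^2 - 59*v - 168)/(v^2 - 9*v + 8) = (v^2 + 10*v + 21)/(v - 1)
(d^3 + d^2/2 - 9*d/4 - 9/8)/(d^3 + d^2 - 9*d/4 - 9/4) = (d + 1/2)/(d + 1)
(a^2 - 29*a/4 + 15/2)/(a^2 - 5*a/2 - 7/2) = (-4*a^2 + 29*a - 30)/(2*(-2*a^2 + 5*a + 7))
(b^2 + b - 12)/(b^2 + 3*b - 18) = (b + 4)/(b + 6)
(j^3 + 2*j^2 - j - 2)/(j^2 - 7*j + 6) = (j^2 + 3*j + 2)/(j - 6)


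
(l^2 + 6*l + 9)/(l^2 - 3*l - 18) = (l + 3)/(l - 6)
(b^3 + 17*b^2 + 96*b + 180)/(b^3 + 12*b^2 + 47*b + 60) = (b^2 + 12*b + 36)/(b^2 + 7*b + 12)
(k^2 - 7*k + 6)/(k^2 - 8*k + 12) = (k - 1)/(k - 2)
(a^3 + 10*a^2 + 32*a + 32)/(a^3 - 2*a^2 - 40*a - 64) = (a + 4)/(a - 8)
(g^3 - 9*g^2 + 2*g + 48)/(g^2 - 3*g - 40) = (g^2 - g - 6)/(g + 5)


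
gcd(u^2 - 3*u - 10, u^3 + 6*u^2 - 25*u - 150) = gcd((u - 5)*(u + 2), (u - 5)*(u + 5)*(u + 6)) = u - 5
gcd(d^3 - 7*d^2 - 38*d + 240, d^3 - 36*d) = d + 6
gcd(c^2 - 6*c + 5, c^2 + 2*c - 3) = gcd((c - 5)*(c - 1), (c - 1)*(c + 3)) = c - 1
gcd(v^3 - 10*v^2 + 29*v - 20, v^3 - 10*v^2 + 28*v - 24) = 1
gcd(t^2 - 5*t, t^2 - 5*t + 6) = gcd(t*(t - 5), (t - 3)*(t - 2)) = 1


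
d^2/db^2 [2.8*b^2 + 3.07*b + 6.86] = 5.60000000000000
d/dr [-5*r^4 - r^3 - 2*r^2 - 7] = r*(-20*r^2 - 3*r - 4)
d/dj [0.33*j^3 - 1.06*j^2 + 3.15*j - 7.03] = 0.99*j^2 - 2.12*j + 3.15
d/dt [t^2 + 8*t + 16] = 2*t + 8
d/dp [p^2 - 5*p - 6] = 2*p - 5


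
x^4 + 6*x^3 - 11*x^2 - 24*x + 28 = (x - 2)*(x - 1)*(x + 2)*(x + 7)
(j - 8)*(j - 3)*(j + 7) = j^3 - 4*j^2 - 53*j + 168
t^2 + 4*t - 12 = (t - 2)*(t + 6)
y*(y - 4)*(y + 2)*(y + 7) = y^4 + 5*y^3 - 22*y^2 - 56*y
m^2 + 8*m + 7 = (m + 1)*(m + 7)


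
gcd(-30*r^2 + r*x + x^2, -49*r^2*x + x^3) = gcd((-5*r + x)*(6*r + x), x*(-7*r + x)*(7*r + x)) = 1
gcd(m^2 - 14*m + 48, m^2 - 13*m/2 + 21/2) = 1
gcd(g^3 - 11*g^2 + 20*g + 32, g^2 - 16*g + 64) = g - 8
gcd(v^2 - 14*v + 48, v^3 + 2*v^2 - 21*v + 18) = 1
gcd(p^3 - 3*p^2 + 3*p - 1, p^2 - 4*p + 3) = p - 1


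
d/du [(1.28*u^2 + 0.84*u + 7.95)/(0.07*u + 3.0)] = (0.0896*u^2 + 7.68*u + 1.9635)/(0.0049*u^2 + 0.42*u + 9.0)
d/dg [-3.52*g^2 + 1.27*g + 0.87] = 1.27 - 7.04*g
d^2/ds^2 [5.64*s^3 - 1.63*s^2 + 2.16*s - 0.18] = 33.84*s - 3.26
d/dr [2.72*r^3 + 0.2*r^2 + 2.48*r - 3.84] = 8.16*r^2 + 0.4*r + 2.48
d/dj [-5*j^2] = -10*j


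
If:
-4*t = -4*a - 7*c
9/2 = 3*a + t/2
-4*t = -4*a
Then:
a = 9/7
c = 0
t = 9/7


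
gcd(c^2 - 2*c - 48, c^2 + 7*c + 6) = c + 6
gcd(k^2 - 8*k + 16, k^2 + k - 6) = 1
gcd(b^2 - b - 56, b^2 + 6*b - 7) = b + 7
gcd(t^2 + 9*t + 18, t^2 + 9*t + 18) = t^2 + 9*t + 18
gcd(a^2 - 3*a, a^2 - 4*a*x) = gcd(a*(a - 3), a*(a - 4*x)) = a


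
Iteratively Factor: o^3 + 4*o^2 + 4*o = (o + 2)*(o^2 + 2*o) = (o + 2)^2*(o)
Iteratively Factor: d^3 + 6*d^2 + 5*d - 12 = (d + 3)*(d^2 + 3*d - 4) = (d - 1)*(d + 3)*(d + 4)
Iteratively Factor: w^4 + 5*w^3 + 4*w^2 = (w)*(w^3 + 5*w^2 + 4*w) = w*(w + 1)*(w^2 + 4*w) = w*(w + 1)*(w + 4)*(w)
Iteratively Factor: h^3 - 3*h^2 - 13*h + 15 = (h + 3)*(h^2 - 6*h + 5) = (h - 1)*(h + 3)*(h - 5)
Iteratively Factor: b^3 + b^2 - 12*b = (b + 4)*(b^2 - 3*b) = b*(b + 4)*(b - 3)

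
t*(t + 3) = t^2 + 3*t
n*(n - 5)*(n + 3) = n^3 - 2*n^2 - 15*n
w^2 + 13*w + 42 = (w + 6)*(w + 7)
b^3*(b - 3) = b^4 - 3*b^3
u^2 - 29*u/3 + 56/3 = (u - 7)*(u - 8/3)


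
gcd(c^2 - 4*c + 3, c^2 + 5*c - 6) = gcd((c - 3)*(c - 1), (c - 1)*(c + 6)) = c - 1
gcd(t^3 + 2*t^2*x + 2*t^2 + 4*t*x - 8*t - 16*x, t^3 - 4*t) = t - 2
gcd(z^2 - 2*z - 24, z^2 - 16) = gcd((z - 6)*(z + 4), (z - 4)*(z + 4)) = z + 4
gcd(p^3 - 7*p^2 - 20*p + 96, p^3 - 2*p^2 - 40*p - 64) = p^2 - 4*p - 32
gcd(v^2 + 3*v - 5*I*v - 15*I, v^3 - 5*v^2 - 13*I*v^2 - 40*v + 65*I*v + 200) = v - 5*I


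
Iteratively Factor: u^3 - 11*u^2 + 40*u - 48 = (u - 3)*(u^2 - 8*u + 16) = (u - 4)*(u - 3)*(u - 4)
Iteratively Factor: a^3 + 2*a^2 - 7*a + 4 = (a + 4)*(a^2 - 2*a + 1) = (a - 1)*(a + 4)*(a - 1)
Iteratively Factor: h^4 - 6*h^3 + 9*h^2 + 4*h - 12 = (h - 2)*(h^3 - 4*h^2 + h + 6) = (h - 3)*(h - 2)*(h^2 - h - 2) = (h - 3)*(h - 2)*(h + 1)*(h - 2)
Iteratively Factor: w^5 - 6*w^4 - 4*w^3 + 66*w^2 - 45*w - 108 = (w - 3)*(w^4 - 3*w^3 - 13*w^2 + 27*w + 36) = (w - 3)*(w + 3)*(w^3 - 6*w^2 + 5*w + 12) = (w - 4)*(w - 3)*(w + 3)*(w^2 - 2*w - 3) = (w - 4)*(w - 3)^2*(w + 3)*(w + 1)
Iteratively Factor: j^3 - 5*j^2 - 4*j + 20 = (j + 2)*(j^2 - 7*j + 10) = (j - 5)*(j + 2)*(j - 2)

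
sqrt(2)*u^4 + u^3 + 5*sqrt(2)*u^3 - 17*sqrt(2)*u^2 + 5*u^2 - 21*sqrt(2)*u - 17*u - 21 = (u - 3)*(u + 1)*(u + 7)*(sqrt(2)*u + 1)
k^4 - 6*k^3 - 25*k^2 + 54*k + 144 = (k - 8)*(k - 3)*(k + 2)*(k + 3)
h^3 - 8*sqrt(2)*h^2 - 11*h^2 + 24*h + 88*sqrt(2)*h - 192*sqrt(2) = (h - 8)*(h - 3)*(h - 8*sqrt(2))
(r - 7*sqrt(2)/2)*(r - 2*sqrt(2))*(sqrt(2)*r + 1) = sqrt(2)*r^3 - 10*r^2 + 17*sqrt(2)*r/2 + 14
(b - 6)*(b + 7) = b^2 + b - 42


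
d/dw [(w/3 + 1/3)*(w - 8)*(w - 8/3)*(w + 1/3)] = 4*w^3/3 - 28*w^2/3 + 134*w/27 + 224/27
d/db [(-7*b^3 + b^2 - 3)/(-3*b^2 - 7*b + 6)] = (21*b^4 + 98*b^3 - 133*b^2 - 6*b - 21)/(9*b^4 + 42*b^3 + 13*b^2 - 84*b + 36)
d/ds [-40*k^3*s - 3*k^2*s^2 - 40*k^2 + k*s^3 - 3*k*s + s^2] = -40*k^3 - 6*k^2*s + 3*k*s^2 - 3*k + 2*s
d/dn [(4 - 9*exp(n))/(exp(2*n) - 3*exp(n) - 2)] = (9*exp(2*n) - 8*exp(n) + 30)*exp(n)/(exp(4*n) - 6*exp(3*n) + 5*exp(2*n) + 12*exp(n) + 4)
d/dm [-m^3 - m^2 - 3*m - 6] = -3*m^2 - 2*m - 3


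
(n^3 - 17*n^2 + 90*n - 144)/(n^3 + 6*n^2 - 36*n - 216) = (n^2 - 11*n + 24)/(n^2 + 12*n + 36)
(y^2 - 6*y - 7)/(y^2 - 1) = (y - 7)/(y - 1)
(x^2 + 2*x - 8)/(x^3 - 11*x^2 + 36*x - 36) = (x + 4)/(x^2 - 9*x + 18)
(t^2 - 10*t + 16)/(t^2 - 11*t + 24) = (t - 2)/(t - 3)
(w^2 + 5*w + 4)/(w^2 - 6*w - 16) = (w^2 + 5*w + 4)/(w^2 - 6*w - 16)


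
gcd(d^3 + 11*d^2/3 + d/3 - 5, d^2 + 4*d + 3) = d + 3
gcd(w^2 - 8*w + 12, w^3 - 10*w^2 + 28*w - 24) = w^2 - 8*w + 12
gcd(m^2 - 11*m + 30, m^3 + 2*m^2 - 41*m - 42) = m - 6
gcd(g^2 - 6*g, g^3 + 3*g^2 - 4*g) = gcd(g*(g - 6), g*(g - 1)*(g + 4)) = g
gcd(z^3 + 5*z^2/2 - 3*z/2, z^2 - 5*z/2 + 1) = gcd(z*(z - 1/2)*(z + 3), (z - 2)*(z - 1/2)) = z - 1/2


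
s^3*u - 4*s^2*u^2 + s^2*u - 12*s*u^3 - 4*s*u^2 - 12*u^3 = (s - 6*u)*(s + 2*u)*(s*u + u)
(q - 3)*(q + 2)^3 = q^4 + 3*q^3 - 6*q^2 - 28*q - 24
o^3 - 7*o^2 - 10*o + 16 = (o - 8)*(o - 1)*(o + 2)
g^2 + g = g*(g + 1)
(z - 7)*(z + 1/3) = z^2 - 20*z/3 - 7/3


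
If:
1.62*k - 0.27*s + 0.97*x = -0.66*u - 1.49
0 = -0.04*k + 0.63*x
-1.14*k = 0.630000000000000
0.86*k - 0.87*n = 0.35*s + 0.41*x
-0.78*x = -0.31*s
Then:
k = -0.55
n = -0.49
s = -0.09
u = -0.89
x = -0.04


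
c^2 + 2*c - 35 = (c - 5)*(c + 7)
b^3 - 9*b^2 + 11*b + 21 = (b - 7)*(b - 3)*(b + 1)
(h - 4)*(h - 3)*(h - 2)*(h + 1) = h^4 - 8*h^3 + 17*h^2 + 2*h - 24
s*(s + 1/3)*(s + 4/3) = s^3 + 5*s^2/3 + 4*s/9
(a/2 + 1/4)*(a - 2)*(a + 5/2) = a^3/2 + a^2/2 - 19*a/8 - 5/4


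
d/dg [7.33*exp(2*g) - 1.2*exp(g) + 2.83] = (14.66*exp(g) - 1.2)*exp(g)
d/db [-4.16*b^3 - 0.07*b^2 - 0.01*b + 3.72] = -12.48*b^2 - 0.14*b - 0.01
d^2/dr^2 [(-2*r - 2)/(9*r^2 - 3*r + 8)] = 12*(-3*(r + 1)*(6*r - 1)^2 + (9*r + 2)*(9*r^2 - 3*r + 8))/(9*r^2 - 3*r + 8)^3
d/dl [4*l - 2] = 4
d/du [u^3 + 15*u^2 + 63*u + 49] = 3*u^2 + 30*u + 63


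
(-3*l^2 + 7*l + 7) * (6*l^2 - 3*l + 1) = -18*l^4 + 51*l^3 + 18*l^2 - 14*l + 7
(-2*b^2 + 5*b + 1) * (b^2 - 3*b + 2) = -2*b^4 + 11*b^3 - 18*b^2 + 7*b + 2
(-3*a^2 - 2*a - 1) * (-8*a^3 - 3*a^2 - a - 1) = 24*a^5 + 25*a^4 + 17*a^3 + 8*a^2 + 3*a + 1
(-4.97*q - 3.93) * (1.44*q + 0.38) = -7.1568*q^2 - 7.5478*q - 1.4934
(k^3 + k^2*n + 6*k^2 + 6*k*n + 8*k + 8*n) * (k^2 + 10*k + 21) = k^5 + k^4*n + 16*k^4 + 16*k^3*n + 89*k^3 + 89*k^2*n + 206*k^2 + 206*k*n + 168*k + 168*n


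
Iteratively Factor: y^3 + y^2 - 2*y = (y - 1)*(y^2 + 2*y) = (y - 1)*(y + 2)*(y)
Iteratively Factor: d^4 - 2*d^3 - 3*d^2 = (d)*(d^3 - 2*d^2 - 3*d) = d^2*(d^2 - 2*d - 3) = d^2*(d - 3)*(d + 1)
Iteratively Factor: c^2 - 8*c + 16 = (c - 4)*(c - 4)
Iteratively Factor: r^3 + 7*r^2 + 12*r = (r + 4)*(r^2 + 3*r) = (r + 3)*(r + 4)*(r)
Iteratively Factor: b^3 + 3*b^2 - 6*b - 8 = (b - 2)*(b^2 + 5*b + 4) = (b - 2)*(b + 4)*(b + 1)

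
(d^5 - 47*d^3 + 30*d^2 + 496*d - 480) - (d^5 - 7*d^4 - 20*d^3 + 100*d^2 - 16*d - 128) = 7*d^4 - 27*d^3 - 70*d^2 + 512*d - 352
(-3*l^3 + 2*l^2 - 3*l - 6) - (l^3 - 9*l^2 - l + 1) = -4*l^3 + 11*l^2 - 2*l - 7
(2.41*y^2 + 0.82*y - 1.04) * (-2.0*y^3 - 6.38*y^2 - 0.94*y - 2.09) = -4.82*y^5 - 17.0158*y^4 - 5.417*y^3 + 0.8275*y^2 - 0.7362*y + 2.1736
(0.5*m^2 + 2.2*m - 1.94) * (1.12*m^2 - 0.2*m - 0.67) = 0.56*m^4 + 2.364*m^3 - 2.9478*m^2 - 1.086*m + 1.2998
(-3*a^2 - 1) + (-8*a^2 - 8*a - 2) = -11*a^2 - 8*a - 3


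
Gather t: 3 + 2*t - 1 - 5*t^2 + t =-5*t^2 + 3*t + 2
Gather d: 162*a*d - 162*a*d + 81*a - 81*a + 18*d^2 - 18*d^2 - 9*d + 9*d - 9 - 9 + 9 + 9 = 0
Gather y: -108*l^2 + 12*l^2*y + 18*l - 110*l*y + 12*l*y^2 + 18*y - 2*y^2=-108*l^2 + 18*l + y^2*(12*l - 2) + y*(12*l^2 - 110*l + 18)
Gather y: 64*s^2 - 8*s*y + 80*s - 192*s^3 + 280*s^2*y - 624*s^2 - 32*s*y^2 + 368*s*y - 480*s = -192*s^3 - 560*s^2 - 32*s*y^2 - 400*s + y*(280*s^2 + 360*s)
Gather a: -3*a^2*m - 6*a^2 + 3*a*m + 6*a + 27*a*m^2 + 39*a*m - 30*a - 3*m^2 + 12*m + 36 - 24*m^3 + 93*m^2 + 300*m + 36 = a^2*(-3*m - 6) + a*(27*m^2 + 42*m - 24) - 24*m^3 + 90*m^2 + 312*m + 72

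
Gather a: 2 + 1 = 3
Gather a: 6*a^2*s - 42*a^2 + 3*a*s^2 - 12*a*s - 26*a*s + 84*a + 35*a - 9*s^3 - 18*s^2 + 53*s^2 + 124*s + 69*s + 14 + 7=a^2*(6*s - 42) + a*(3*s^2 - 38*s + 119) - 9*s^3 + 35*s^2 + 193*s + 21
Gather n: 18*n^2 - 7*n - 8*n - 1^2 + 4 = 18*n^2 - 15*n + 3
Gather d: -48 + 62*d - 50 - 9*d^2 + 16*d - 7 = -9*d^2 + 78*d - 105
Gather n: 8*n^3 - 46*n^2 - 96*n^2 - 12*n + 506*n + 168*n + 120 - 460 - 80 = 8*n^3 - 142*n^2 + 662*n - 420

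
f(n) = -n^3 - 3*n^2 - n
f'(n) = -3*n^2 - 6*n - 1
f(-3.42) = 8.33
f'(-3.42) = -15.57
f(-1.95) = -2.04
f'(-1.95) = -0.71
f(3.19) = -66.18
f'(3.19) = -50.67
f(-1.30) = -1.57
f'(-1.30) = 1.73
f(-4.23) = 26.24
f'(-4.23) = -29.30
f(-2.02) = -1.98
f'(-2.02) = -1.12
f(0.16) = -0.24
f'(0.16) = -2.04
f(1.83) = -18.01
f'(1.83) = -22.03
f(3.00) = -57.00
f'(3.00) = -46.00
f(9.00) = -981.00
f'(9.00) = -298.00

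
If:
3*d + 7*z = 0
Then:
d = -7*z/3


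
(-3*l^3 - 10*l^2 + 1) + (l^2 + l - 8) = -3*l^3 - 9*l^2 + l - 7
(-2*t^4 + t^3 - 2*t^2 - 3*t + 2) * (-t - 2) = 2*t^5 + 3*t^4 + 7*t^2 + 4*t - 4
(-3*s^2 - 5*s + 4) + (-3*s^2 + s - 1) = -6*s^2 - 4*s + 3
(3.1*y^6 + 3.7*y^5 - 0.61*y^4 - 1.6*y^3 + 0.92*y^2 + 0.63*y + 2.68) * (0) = 0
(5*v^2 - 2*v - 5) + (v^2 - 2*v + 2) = 6*v^2 - 4*v - 3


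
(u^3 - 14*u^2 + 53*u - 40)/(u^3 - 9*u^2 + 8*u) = (u - 5)/u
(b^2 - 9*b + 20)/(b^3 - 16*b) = (b - 5)/(b*(b + 4))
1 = 1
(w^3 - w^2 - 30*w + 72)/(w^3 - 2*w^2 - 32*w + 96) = (w - 3)/(w - 4)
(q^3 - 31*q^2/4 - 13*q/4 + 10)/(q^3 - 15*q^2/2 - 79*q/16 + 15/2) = 4*(q - 1)/(4*q - 3)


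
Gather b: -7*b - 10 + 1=-7*b - 9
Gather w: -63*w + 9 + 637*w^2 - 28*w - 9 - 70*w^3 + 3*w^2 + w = -70*w^3 + 640*w^2 - 90*w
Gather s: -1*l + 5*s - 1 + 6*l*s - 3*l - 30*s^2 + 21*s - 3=-4*l - 30*s^2 + s*(6*l + 26) - 4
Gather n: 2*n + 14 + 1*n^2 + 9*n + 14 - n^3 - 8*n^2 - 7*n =-n^3 - 7*n^2 + 4*n + 28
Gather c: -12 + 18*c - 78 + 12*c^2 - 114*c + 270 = 12*c^2 - 96*c + 180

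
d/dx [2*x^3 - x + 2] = 6*x^2 - 1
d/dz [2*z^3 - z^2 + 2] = 2*z*(3*z - 1)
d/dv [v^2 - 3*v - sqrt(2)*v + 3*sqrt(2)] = 2*v - 3 - sqrt(2)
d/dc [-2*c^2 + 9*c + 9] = 9 - 4*c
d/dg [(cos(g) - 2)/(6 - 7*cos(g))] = 8*sin(g)/(7*cos(g) - 6)^2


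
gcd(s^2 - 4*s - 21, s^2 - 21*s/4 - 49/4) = s - 7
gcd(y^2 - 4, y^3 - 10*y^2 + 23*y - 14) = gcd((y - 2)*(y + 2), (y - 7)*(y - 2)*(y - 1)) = y - 2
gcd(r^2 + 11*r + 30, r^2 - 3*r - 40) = r + 5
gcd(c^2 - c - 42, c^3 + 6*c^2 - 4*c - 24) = c + 6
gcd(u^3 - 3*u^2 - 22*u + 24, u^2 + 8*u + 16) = u + 4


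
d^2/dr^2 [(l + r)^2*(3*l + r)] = 10*l + 6*r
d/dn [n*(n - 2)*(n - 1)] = 3*n^2 - 6*n + 2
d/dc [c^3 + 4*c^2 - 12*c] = 3*c^2 + 8*c - 12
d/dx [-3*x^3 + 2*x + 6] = 2 - 9*x^2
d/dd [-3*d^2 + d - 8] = 1 - 6*d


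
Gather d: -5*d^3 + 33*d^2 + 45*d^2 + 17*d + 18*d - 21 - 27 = -5*d^3 + 78*d^2 + 35*d - 48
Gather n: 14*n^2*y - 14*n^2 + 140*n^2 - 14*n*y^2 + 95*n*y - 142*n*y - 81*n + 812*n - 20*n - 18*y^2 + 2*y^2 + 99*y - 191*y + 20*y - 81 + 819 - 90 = n^2*(14*y + 126) + n*(-14*y^2 - 47*y + 711) - 16*y^2 - 72*y + 648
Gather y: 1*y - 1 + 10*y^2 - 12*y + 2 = 10*y^2 - 11*y + 1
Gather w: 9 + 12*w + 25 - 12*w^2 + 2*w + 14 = -12*w^2 + 14*w + 48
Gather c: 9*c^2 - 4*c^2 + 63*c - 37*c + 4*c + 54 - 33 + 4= 5*c^2 + 30*c + 25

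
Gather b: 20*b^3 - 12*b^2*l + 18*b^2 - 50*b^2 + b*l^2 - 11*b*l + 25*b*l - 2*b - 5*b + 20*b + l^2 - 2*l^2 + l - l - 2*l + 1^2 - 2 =20*b^3 + b^2*(-12*l - 32) + b*(l^2 + 14*l + 13) - l^2 - 2*l - 1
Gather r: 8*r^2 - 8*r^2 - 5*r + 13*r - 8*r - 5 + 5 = 0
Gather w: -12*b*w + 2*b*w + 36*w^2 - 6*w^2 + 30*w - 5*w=30*w^2 + w*(25 - 10*b)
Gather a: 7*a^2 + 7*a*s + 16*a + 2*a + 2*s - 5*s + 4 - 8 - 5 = 7*a^2 + a*(7*s + 18) - 3*s - 9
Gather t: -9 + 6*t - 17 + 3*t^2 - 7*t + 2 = 3*t^2 - t - 24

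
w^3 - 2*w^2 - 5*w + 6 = (w - 3)*(w - 1)*(w + 2)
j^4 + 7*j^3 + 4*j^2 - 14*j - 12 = (j + 1)*(j + 6)*(j - sqrt(2))*(j + sqrt(2))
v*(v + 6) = v^2 + 6*v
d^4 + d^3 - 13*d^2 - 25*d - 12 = (d - 4)*(d + 1)^2*(d + 3)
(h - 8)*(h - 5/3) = h^2 - 29*h/3 + 40/3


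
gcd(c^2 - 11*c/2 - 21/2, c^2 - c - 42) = c - 7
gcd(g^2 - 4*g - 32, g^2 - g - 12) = 1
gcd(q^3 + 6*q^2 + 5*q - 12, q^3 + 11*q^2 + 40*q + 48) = q^2 + 7*q + 12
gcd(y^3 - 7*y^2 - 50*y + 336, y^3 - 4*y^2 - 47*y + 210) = y^2 + y - 42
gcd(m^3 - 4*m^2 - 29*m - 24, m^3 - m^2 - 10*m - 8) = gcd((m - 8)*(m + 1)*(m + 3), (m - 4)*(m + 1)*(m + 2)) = m + 1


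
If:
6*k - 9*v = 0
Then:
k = 3*v/2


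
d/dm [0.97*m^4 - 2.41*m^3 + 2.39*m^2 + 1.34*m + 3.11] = 3.88*m^3 - 7.23*m^2 + 4.78*m + 1.34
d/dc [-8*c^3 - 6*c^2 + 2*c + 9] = -24*c^2 - 12*c + 2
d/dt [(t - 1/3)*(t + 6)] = 2*t + 17/3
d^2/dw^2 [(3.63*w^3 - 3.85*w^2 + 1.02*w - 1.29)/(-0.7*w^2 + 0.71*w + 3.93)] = (1.77635683940025e-15*w^5 - 20.804726*w^3 + 6.56796600000005*w^2 - 357.072822*w + 133.0161)/(0.343*w^6 - 1.0437*w^5 - 4.71849*w^4 + 11.361349*w^3 + 26.490951*w^2 - 32.897637*w - 60.698457)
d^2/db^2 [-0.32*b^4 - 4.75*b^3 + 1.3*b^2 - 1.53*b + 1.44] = -3.84*b^2 - 28.5*b + 2.6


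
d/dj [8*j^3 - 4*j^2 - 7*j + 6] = 24*j^2 - 8*j - 7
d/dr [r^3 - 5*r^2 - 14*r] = 3*r^2 - 10*r - 14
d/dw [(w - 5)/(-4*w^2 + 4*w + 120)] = (-w^2 + w + (w - 5)*(2*w - 1) + 30)/(4*(-w^2 + w + 30)^2)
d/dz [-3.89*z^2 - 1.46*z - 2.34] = -7.78*z - 1.46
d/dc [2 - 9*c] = -9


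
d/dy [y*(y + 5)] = 2*y + 5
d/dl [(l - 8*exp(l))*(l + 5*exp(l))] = -3*l*exp(l) + 2*l - 80*exp(2*l) - 3*exp(l)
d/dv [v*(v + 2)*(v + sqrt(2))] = v*(v + 2) + v*(v + sqrt(2)) + (v + 2)*(v + sqrt(2))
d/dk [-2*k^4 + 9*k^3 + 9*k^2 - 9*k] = -8*k^3 + 27*k^2 + 18*k - 9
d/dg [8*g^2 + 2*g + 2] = 16*g + 2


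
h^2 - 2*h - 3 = (h - 3)*(h + 1)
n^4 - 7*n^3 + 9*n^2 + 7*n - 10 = (n - 5)*(n - 2)*(n - 1)*(n + 1)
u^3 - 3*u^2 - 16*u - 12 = (u - 6)*(u + 1)*(u + 2)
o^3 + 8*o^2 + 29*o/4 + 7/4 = (o + 1/2)^2*(o + 7)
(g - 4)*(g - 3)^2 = g^3 - 10*g^2 + 33*g - 36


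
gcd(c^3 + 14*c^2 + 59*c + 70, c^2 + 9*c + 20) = c + 5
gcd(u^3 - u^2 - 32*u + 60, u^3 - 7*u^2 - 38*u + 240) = u^2 + u - 30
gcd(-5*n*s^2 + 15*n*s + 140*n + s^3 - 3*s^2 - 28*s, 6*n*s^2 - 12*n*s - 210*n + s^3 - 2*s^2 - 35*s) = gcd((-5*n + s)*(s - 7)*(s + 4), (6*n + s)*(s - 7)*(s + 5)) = s - 7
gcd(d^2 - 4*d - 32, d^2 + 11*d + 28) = d + 4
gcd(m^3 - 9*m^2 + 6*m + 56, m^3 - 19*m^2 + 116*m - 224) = m^2 - 11*m + 28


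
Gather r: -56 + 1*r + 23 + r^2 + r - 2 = r^2 + 2*r - 35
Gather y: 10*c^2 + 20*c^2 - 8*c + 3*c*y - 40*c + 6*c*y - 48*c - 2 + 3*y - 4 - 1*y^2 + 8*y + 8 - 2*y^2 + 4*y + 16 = 30*c^2 - 96*c - 3*y^2 + y*(9*c + 15) + 18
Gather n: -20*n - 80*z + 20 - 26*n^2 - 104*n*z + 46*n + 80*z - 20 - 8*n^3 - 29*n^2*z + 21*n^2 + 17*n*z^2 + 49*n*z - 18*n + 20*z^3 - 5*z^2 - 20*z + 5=-8*n^3 + n^2*(-29*z - 5) + n*(17*z^2 - 55*z + 8) + 20*z^3 - 5*z^2 - 20*z + 5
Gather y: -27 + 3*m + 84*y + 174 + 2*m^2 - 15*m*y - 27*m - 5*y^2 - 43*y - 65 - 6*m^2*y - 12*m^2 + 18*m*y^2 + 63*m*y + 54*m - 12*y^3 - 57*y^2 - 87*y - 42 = -10*m^2 + 30*m - 12*y^3 + y^2*(18*m - 62) + y*(-6*m^2 + 48*m - 46) + 40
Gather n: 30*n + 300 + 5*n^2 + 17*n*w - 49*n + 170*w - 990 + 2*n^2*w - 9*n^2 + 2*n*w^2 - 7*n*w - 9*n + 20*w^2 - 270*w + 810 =n^2*(2*w - 4) + n*(2*w^2 + 10*w - 28) + 20*w^2 - 100*w + 120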